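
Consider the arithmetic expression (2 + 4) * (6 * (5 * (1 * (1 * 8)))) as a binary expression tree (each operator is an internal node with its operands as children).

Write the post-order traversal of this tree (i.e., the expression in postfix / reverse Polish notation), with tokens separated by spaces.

2 4 + 6 5 1 1 8 * * * * *

Post-order on an expression tree gives postfix notation: for each operator, emit left operand, right operand, then the operator.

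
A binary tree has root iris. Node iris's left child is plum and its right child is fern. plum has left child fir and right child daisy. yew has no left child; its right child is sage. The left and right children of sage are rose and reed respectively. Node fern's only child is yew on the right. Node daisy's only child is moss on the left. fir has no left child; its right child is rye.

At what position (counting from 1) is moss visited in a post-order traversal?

Post-order visits the left subtree, then the right subtree, then the node.
At iris: go left to plum.
  At plum: go left to fir.
    At fir: no left child.
    At fir: go right to rye.
      rye is a leaf — visit rye.
    Visit fir.
  At plum: go right to daisy.
    At daisy: go left to moss.
      moss is a leaf — visit moss.
    At daisy: no right child.
    Visit daisy.
  Visit plum.
At iris: go right to fern.
  At fern: no left child.
  At fern: go right to yew.
    At yew: no left child.
    At yew: go right to sage.
      At sage: go left to rose.
        rose is a leaf — visit rose.
      At sage: go right to reed.
        reed is a leaf — visit reed.
      Visit sage.
    Visit yew.
  Visit fern.
Visit iris.
Full post-order sequence: rye, fir, moss, daisy, plum, rose, reed, sage, yew, fern, iris.

3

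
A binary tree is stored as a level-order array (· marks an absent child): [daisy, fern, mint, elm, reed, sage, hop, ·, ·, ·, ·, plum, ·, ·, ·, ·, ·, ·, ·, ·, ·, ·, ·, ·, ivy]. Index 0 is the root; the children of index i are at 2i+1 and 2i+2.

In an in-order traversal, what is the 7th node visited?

sage

In-order visits the left subtree, then the node, then the right subtree.
At daisy: go left to fern.
  At fern: go left to elm.
    elm is a leaf — visit elm.
  Visit fern.
  At fern: go right to reed.
    reed is a leaf — visit reed.
Visit daisy.
At daisy: go right to mint.
  At mint: go left to sage.
    At sage: go left to plum.
      At plum: no left child.
      Visit plum.
      At plum: go right to ivy.
        ivy is a leaf — visit ivy.
    Visit sage.
    At sage: no right child.
  Visit mint.
  At mint: go right to hop.
    hop is a leaf — visit hop.
Full in-order sequence: elm, fern, reed, daisy, plum, ivy, sage, mint, hop.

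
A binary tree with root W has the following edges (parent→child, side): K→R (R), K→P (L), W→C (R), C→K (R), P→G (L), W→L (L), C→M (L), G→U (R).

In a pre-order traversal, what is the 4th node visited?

Pre-order visits the node, then its left subtree, then its right subtree.
Visit W.
At W: go left to L.
  L is a leaf — visit L.
At W: go right to C.
  Visit C.
  At C: go left to M.
    M is a leaf — visit M.
  At C: go right to K.
    Visit K.
    At K: go left to P.
      Visit P.
      At P: go left to G.
        Visit G.
        At G: no left child.
        At G: go right to U.
          U is a leaf — visit U.
      At P: no right child.
    At K: go right to R.
      R is a leaf — visit R.
Full pre-order sequence: W, L, C, M, K, P, G, U, R.

M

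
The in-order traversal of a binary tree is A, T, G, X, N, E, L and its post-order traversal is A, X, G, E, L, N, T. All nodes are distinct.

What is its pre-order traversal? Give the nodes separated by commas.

T, A, N, G, X, L, E

The last element of post-order is the root; it splits in-order into left and right subtrees.
Root T: left subtree has 1 node {A}, right has 5 {G, X, N, E, L}.
  Root N: left subtree has 2 nodes {G, X}, right has 2 {E, L}.
    Root G: left subtree has 0 nodes { }, right has 1 {X}.
    Root L: left subtree has 1 node {E}, right has 0 { }.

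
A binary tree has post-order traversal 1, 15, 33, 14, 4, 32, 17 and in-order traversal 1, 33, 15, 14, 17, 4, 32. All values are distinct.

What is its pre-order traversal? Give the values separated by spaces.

17 14 33 1 15 32 4

The last element of post-order is the root; it splits in-order into left and right subtrees.
Root 17: left subtree has 4 nodes {1, 33, 15, 14}, right has 2 {4, 32}.
  Root 14: left subtree has 3 nodes {1, 33, 15}, right has 0 { }.
    Root 33: left subtree has 1 node {1}, right has 1 {15}.
  Root 32: left subtree has 1 node {4}, right has 0 { }.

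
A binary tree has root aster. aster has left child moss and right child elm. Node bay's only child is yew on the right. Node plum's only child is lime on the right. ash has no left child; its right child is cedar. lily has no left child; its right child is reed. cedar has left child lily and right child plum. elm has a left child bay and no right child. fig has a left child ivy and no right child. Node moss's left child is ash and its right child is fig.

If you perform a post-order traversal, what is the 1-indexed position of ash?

Post-order visits the left subtree, then the right subtree, then the node.
At aster: go left to moss.
  At moss: go left to ash.
    At ash: no left child.
    At ash: go right to cedar.
      At cedar: go left to lily.
        At lily: no left child.
        At lily: go right to reed.
          reed is a leaf — visit reed.
        Visit lily.
      At cedar: go right to plum.
        At plum: no left child.
        At plum: go right to lime.
          lime is a leaf — visit lime.
        Visit plum.
      Visit cedar.
    Visit ash.
  At moss: go right to fig.
    At fig: go left to ivy.
      ivy is a leaf — visit ivy.
    At fig: no right child.
    Visit fig.
  Visit moss.
At aster: go right to elm.
  At elm: go left to bay.
    At bay: no left child.
    At bay: go right to yew.
      yew is a leaf — visit yew.
    Visit bay.
  At elm: no right child.
  Visit elm.
Visit aster.
Full post-order sequence: reed, lily, lime, plum, cedar, ash, ivy, fig, moss, yew, bay, elm, aster.

6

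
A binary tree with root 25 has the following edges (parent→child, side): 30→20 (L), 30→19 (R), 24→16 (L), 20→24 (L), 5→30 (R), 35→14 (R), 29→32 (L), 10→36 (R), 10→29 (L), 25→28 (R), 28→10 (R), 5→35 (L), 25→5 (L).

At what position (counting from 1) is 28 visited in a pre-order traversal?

Pre-order visits the node, then its left subtree, then its right subtree.
Visit 25.
At 25: go left to 5.
  Visit 5.
  At 5: go left to 35.
    Visit 35.
    At 35: no left child.
    At 35: go right to 14.
      14 is a leaf — visit 14.
  At 5: go right to 30.
    Visit 30.
    At 30: go left to 20.
      Visit 20.
      At 20: go left to 24.
        Visit 24.
        At 24: go left to 16.
          16 is a leaf — visit 16.
        At 24: no right child.
      At 20: no right child.
    At 30: go right to 19.
      19 is a leaf — visit 19.
At 25: go right to 28.
  Visit 28.
  At 28: no left child.
  At 28: go right to 10.
    Visit 10.
    At 10: go left to 29.
      Visit 29.
      At 29: go left to 32.
        32 is a leaf — visit 32.
      At 29: no right child.
    At 10: go right to 36.
      36 is a leaf — visit 36.
Full pre-order sequence: 25, 5, 35, 14, 30, 20, 24, 16, 19, 28, 10, 29, 32, 36.

10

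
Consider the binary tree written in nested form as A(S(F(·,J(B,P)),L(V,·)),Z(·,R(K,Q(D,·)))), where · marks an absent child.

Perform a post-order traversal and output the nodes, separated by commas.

B, P, J, F, V, L, S, K, D, Q, R, Z, A

Post-order visits the left subtree, then the right subtree, then the node.
At A: go left to S.
  At S: go left to F.
    At F: no left child.
    At F: go right to J.
      At J: go left to B.
        B is a leaf — visit B.
      At J: go right to P.
        P is a leaf — visit P.
      Visit J.
    Visit F.
  At S: go right to L.
    At L: go left to V.
      V is a leaf — visit V.
    At L: no right child.
    Visit L.
  Visit S.
At A: go right to Z.
  At Z: no left child.
  At Z: go right to R.
    At R: go left to K.
      K is a leaf — visit K.
    At R: go right to Q.
      At Q: go left to D.
        D is a leaf — visit D.
      At Q: no right child.
      Visit Q.
    Visit R.
  Visit Z.
Visit A.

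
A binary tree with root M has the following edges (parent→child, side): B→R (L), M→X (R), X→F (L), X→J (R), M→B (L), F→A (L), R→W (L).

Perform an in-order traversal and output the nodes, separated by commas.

W, R, B, M, A, F, X, J

In-order visits the left subtree, then the node, then the right subtree.
At M: go left to B.
  At B: go left to R.
    At R: go left to W.
      W is a leaf — visit W.
    Visit R.
    At R: no right child.
  Visit B.
  At B: no right child.
Visit M.
At M: go right to X.
  At X: go left to F.
    At F: go left to A.
      A is a leaf — visit A.
    Visit F.
    At F: no right child.
  Visit X.
  At X: go right to J.
    J is a leaf — visit J.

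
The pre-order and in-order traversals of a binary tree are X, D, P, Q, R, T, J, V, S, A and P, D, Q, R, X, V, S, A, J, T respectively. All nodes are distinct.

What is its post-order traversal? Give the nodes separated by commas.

The first element of pre-order is the root; it splits in-order into left and right subtrees.
Root X: left subtree has 4 nodes {P, D, Q, R}, right has 5 {V, S, A, J, T}.
  Root D: left subtree has 1 node {P}, right has 2 {Q, R}.
    Root Q: left subtree has 0 nodes { }, right has 1 {R}.
  Root T: left subtree has 4 nodes {V, S, A, J}, right has 0 { }.
    Root J: left subtree has 3 nodes {V, S, A}, right has 0 { }.
      Root V: left subtree has 0 nodes { }, right has 2 {S, A}.
        Root S: left subtree has 0 nodes { }, right has 1 {A}.

P, R, Q, D, A, S, V, J, T, X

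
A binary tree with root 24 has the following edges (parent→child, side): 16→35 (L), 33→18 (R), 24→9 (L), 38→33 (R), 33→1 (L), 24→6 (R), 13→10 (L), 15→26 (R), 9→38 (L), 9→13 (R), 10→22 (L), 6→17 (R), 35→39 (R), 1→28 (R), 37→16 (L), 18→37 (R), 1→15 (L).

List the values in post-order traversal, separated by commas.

Post-order visits the left subtree, then the right subtree, then the node.
At 24: go left to 9.
  At 9: go left to 38.
    At 38: no left child.
    At 38: go right to 33.
      At 33: go left to 1.
        At 1: go left to 15.
          At 15: no left child.
          At 15: go right to 26.
            26 is a leaf — visit 26.
          Visit 15.
        At 1: go right to 28.
          28 is a leaf — visit 28.
        Visit 1.
      At 33: go right to 18.
        At 18: no left child.
        At 18: go right to 37.
          At 37: go left to 16.
            At 16: go left to 35.
              At 35: no left child.
              At 35: go right to 39.
                39 is a leaf — visit 39.
              Visit 35.
            At 16: no right child.
            Visit 16.
          At 37: no right child.
          Visit 37.
        Visit 18.
      Visit 33.
    Visit 38.
  At 9: go right to 13.
    At 13: go left to 10.
      At 10: go left to 22.
        22 is a leaf — visit 22.
      At 10: no right child.
      Visit 10.
    At 13: no right child.
    Visit 13.
  Visit 9.
At 24: go right to 6.
  At 6: no left child.
  At 6: go right to 17.
    17 is a leaf — visit 17.
  Visit 6.
Visit 24.

26, 15, 28, 1, 39, 35, 16, 37, 18, 33, 38, 22, 10, 13, 9, 17, 6, 24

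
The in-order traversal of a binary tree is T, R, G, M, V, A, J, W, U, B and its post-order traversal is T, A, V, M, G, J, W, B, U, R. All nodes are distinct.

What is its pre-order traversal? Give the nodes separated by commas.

R, T, U, W, J, G, M, V, A, B

The last element of post-order is the root; it splits in-order into left and right subtrees.
Root R: left subtree has 1 node {T}, right has 8 {G, M, V, A, J, W, U, B}.
  Root U: left subtree has 6 nodes {G, M, V, A, J, W}, right has 1 {B}.
    Root W: left subtree has 5 nodes {G, M, V, A, J}, right has 0 { }.
      Root J: left subtree has 4 nodes {G, M, V, A}, right has 0 { }.
        Root G: left subtree has 0 nodes { }, right has 3 {M, V, A}.
          Root M: left subtree has 0 nodes { }, right has 2 {V, A}.
            Root V: left subtree has 0 nodes { }, right has 1 {A}.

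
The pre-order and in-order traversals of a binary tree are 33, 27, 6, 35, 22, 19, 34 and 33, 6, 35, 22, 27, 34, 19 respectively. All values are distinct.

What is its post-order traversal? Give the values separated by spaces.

22 35 6 34 19 27 33

The first element of pre-order is the root; it splits in-order into left and right subtrees.
Root 33: left subtree has 0 nodes { }, right has 6 {6, 35, 22, 27, 34, 19}.
  Root 27: left subtree has 3 nodes {6, 35, 22}, right has 2 {34, 19}.
    Root 6: left subtree has 0 nodes { }, right has 2 {35, 22}.
      Root 35: left subtree has 0 nodes { }, right has 1 {22}.
    Root 19: left subtree has 1 node {34}, right has 0 { }.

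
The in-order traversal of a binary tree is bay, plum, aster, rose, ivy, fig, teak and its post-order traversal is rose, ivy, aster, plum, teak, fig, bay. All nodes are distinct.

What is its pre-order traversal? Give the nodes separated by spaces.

The last element of post-order is the root; it splits in-order into left and right subtrees.
Root bay: left subtree has 0 nodes { }, right has 6 {plum, aster, rose, ivy, fig, teak}.
  Root fig: left subtree has 4 nodes {plum, aster, rose, ivy}, right has 1 {teak}.
    Root plum: left subtree has 0 nodes { }, right has 3 {aster, rose, ivy}.
      Root aster: left subtree has 0 nodes { }, right has 2 {rose, ivy}.
        Root ivy: left subtree has 1 node {rose}, right has 0 { }.

bay fig plum aster ivy rose teak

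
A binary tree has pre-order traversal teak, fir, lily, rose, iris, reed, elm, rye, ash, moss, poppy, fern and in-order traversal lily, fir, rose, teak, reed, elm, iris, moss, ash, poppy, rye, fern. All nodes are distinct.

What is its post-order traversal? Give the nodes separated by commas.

lily, rose, fir, elm, reed, moss, poppy, ash, fern, rye, iris, teak

The first element of pre-order is the root; it splits in-order into left and right subtrees.
Root teak: left subtree has 3 nodes {lily, fir, rose}, right has 8 {reed, elm, iris, moss, ash, poppy, rye, fern}.
  Root fir: left subtree has 1 node {lily}, right has 1 {rose}.
  Root iris: left subtree has 2 nodes {reed, elm}, right has 5 {moss, ash, poppy, rye, fern}.
    Root reed: left subtree has 0 nodes { }, right has 1 {elm}.
    Root rye: left subtree has 3 nodes {moss, ash, poppy}, right has 1 {fern}.
      Root ash: left subtree has 1 node {moss}, right has 1 {poppy}.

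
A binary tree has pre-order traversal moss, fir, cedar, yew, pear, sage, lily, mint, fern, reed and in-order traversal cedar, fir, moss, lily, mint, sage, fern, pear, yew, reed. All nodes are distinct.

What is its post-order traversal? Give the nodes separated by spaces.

The first element of pre-order is the root; it splits in-order into left and right subtrees.
Root moss: left subtree has 2 nodes {cedar, fir}, right has 7 {lily, mint, sage, fern, pear, yew, reed}.
  Root fir: left subtree has 1 node {cedar}, right has 0 { }.
  Root yew: left subtree has 5 nodes {lily, mint, sage, fern, pear}, right has 1 {reed}.
    Root pear: left subtree has 4 nodes {lily, mint, sage, fern}, right has 0 { }.
      Root sage: left subtree has 2 nodes {lily, mint}, right has 1 {fern}.
        Root lily: left subtree has 0 nodes { }, right has 1 {mint}.

cedar fir mint lily fern sage pear reed yew moss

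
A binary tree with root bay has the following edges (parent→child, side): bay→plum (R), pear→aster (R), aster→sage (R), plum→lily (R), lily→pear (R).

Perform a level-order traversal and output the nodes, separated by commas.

bay, plum, lily, pear, aster, sage

Level-order visits nodes level by level from the root, left to right within each level.
Level 0: bay
Level 1: plum
Level 2: lily
Level 3: pear
Level 4: aster
Level 5: sage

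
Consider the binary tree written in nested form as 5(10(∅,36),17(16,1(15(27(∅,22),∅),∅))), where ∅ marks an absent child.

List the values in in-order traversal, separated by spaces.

10 36 5 16 17 27 22 15 1

In-order visits the left subtree, then the node, then the right subtree.
At 5: go left to 10.
  At 10: no left child.
  Visit 10.
  At 10: go right to 36.
    36 is a leaf — visit 36.
Visit 5.
At 5: go right to 17.
  At 17: go left to 16.
    16 is a leaf — visit 16.
  Visit 17.
  At 17: go right to 1.
    At 1: go left to 15.
      At 15: go left to 27.
        At 27: no left child.
        Visit 27.
        At 27: go right to 22.
          22 is a leaf — visit 22.
      Visit 15.
      At 15: no right child.
    Visit 1.
    At 1: no right child.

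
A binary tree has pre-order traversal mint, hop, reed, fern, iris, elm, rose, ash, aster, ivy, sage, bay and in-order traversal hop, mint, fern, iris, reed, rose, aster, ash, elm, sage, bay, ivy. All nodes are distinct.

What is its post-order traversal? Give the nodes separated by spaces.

hop iris fern aster ash rose bay sage ivy elm reed mint

The first element of pre-order is the root; it splits in-order into left and right subtrees.
Root mint: left subtree has 1 node {hop}, right has 10 {fern, iris, reed, rose, aster, ash, elm, sage, bay, ivy}.
  Root reed: left subtree has 2 nodes {fern, iris}, right has 7 {rose, aster, ash, elm, sage, bay, ivy}.
    Root fern: left subtree has 0 nodes { }, right has 1 {iris}.
    Root elm: left subtree has 3 nodes {rose, aster, ash}, right has 3 {sage, bay, ivy}.
      Root rose: left subtree has 0 nodes { }, right has 2 {aster, ash}.
        Root ash: left subtree has 1 node {aster}, right has 0 { }.
      Root ivy: left subtree has 2 nodes {sage, bay}, right has 0 { }.
        Root sage: left subtree has 0 nodes { }, right has 1 {bay}.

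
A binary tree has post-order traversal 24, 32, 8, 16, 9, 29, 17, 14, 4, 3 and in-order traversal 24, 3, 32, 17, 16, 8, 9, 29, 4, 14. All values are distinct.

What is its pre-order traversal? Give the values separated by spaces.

3 24 4 17 32 29 9 16 8 14

The last element of post-order is the root; it splits in-order into left and right subtrees.
Root 3: left subtree has 1 node {24}, right has 8 {32, 17, 16, 8, 9, 29, 4, 14}.
  Root 4: left subtree has 6 nodes {32, 17, 16, 8, 9, 29}, right has 1 {14}.
    Root 17: left subtree has 1 node {32}, right has 4 {16, 8, 9, 29}.
      Root 29: left subtree has 3 nodes {16, 8, 9}, right has 0 { }.
        Root 9: left subtree has 2 nodes {16, 8}, right has 0 { }.
          Root 16: left subtree has 0 nodes { }, right has 1 {8}.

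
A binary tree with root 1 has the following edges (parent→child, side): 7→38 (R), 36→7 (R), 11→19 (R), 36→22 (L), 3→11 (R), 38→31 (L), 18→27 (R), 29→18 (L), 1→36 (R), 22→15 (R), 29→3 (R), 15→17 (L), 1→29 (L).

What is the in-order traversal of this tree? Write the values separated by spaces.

In-order visits the left subtree, then the node, then the right subtree.
At 1: go left to 29.
  At 29: go left to 18.
    At 18: no left child.
    Visit 18.
    At 18: go right to 27.
      27 is a leaf — visit 27.
  Visit 29.
  At 29: go right to 3.
    At 3: no left child.
    Visit 3.
    At 3: go right to 11.
      At 11: no left child.
      Visit 11.
      At 11: go right to 19.
        19 is a leaf — visit 19.
Visit 1.
At 1: go right to 36.
  At 36: go left to 22.
    At 22: no left child.
    Visit 22.
    At 22: go right to 15.
      At 15: go left to 17.
        17 is a leaf — visit 17.
      Visit 15.
      At 15: no right child.
  Visit 36.
  At 36: go right to 7.
    At 7: no left child.
    Visit 7.
    At 7: go right to 38.
      At 38: go left to 31.
        31 is a leaf — visit 31.
      Visit 38.
      At 38: no right child.

18 27 29 3 11 19 1 22 17 15 36 7 31 38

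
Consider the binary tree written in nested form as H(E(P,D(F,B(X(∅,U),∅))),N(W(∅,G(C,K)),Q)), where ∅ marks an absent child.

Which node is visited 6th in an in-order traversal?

U

In-order visits the left subtree, then the node, then the right subtree.
At H: go left to E.
  At E: go left to P.
    P is a leaf — visit P.
  Visit E.
  At E: go right to D.
    At D: go left to F.
      F is a leaf — visit F.
    Visit D.
    At D: go right to B.
      At B: go left to X.
        At X: no left child.
        Visit X.
        At X: go right to U.
          U is a leaf — visit U.
      Visit B.
      At B: no right child.
Visit H.
At H: go right to N.
  At N: go left to W.
    At W: no left child.
    Visit W.
    At W: go right to G.
      At G: go left to C.
        C is a leaf — visit C.
      Visit G.
      At G: go right to K.
        K is a leaf — visit K.
  Visit N.
  At N: go right to Q.
    Q is a leaf — visit Q.
Full in-order sequence: P, E, F, D, X, U, B, H, W, C, G, K, N, Q.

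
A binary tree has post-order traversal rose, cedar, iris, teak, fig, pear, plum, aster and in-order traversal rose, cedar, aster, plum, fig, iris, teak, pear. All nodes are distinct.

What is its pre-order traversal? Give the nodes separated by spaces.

aster cedar rose plum pear fig teak iris

The last element of post-order is the root; it splits in-order into left and right subtrees.
Root aster: left subtree has 2 nodes {rose, cedar}, right has 5 {plum, fig, iris, teak, pear}.
  Root cedar: left subtree has 1 node {rose}, right has 0 { }.
  Root plum: left subtree has 0 nodes { }, right has 4 {fig, iris, teak, pear}.
    Root pear: left subtree has 3 nodes {fig, iris, teak}, right has 0 { }.
      Root fig: left subtree has 0 nodes { }, right has 2 {iris, teak}.
        Root teak: left subtree has 1 node {iris}, right has 0 { }.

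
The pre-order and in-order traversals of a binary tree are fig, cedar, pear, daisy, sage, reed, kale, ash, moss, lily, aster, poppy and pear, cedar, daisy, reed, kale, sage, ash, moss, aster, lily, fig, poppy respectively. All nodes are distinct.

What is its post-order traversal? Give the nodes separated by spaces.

pear kale reed aster lily moss ash sage daisy cedar poppy fig

The first element of pre-order is the root; it splits in-order into left and right subtrees.
Root fig: left subtree has 10 nodes {pear, cedar, daisy, reed, kale, sage, ash, moss, aster, lily}, right has 1 {poppy}.
  Root cedar: left subtree has 1 node {pear}, right has 8 {daisy, reed, kale, sage, ash, moss, aster, lily}.
    Root daisy: left subtree has 0 nodes { }, right has 7 {reed, kale, sage, ash, moss, aster, lily}.
      Root sage: left subtree has 2 nodes {reed, kale}, right has 4 {ash, moss, aster, lily}.
        Root reed: left subtree has 0 nodes { }, right has 1 {kale}.
        Root ash: left subtree has 0 nodes { }, right has 3 {moss, aster, lily}.
          Root moss: left subtree has 0 nodes { }, right has 2 {aster, lily}.
            Root lily: left subtree has 1 node {aster}, right has 0 { }.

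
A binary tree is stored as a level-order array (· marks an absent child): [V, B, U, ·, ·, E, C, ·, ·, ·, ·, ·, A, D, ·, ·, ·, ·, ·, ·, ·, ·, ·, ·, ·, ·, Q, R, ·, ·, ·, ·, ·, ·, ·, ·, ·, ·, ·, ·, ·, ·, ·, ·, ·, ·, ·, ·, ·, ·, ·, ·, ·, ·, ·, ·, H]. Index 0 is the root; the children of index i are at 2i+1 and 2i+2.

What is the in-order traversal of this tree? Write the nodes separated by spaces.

B V E A Q U R H D C

In-order visits the left subtree, then the node, then the right subtree.
At V: go left to B.
  B is a leaf — visit B.
Visit V.
At V: go right to U.
  At U: go left to E.
    At E: no left child.
    Visit E.
    At E: go right to A.
      At A: no left child.
      Visit A.
      At A: go right to Q.
        Q is a leaf — visit Q.
  Visit U.
  At U: go right to C.
    At C: go left to D.
      At D: go left to R.
        At R: no left child.
        Visit R.
        At R: go right to H.
          H is a leaf — visit H.
      Visit D.
      At D: no right child.
    Visit C.
    At C: no right child.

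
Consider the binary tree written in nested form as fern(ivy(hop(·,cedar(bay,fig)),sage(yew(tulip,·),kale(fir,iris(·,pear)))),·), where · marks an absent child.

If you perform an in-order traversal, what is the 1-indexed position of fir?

In-order visits the left subtree, then the node, then the right subtree.
At fern: go left to ivy.
  At ivy: go left to hop.
    At hop: no left child.
    Visit hop.
    At hop: go right to cedar.
      At cedar: go left to bay.
        bay is a leaf — visit bay.
      Visit cedar.
      At cedar: go right to fig.
        fig is a leaf — visit fig.
  Visit ivy.
  At ivy: go right to sage.
    At sage: go left to yew.
      At yew: go left to tulip.
        tulip is a leaf — visit tulip.
      Visit yew.
      At yew: no right child.
    Visit sage.
    At sage: go right to kale.
      At kale: go left to fir.
        fir is a leaf — visit fir.
      Visit kale.
      At kale: go right to iris.
        At iris: no left child.
        Visit iris.
        At iris: go right to pear.
          pear is a leaf — visit pear.
Visit fern.
At fern: no right child.
Full in-order sequence: hop, bay, cedar, fig, ivy, tulip, yew, sage, fir, kale, iris, pear, fern.

9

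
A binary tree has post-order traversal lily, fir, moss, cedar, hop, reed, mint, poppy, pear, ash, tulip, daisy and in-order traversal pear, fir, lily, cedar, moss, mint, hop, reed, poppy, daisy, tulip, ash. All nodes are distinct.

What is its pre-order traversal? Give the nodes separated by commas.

The last element of post-order is the root; it splits in-order into left and right subtrees.
Root daisy: left subtree has 9 nodes {pear, fir, lily, cedar, moss, mint, hop, reed, poppy}, right has 2 {tulip, ash}.
  Root pear: left subtree has 0 nodes { }, right has 8 {fir, lily, cedar, moss, mint, hop, reed, poppy}.
    Root poppy: left subtree has 7 nodes {fir, lily, cedar, moss, mint, hop, reed}, right has 0 { }.
      Root mint: left subtree has 4 nodes {fir, lily, cedar, moss}, right has 2 {hop, reed}.
        Root cedar: left subtree has 2 nodes {fir, lily}, right has 1 {moss}.
          Root fir: left subtree has 0 nodes { }, right has 1 {lily}.
        Root reed: left subtree has 1 node {hop}, right has 0 { }.
  Root tulip: left subtree has 0 nodes { }, right has 1 {ash}.

daisy, pear, poppy, mint, cedar, fir, lily, moss, reed, hop, tulip, ash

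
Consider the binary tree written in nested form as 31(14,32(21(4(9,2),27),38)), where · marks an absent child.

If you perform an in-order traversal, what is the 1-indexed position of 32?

In-order visits the left subtree, then the node, then the right subtree.
At 31: go left to 14.
  14 is a leaf — visit 14.
Visit 31.
At 31: go right to 32.
  At 32: go left to 21.
    At 21: go left to 4.
      At 4: go left to 9.
        9 is a leaf — visit 9.
      Visit 4.
      At 4: go right to 2.
        2 is a leaf — visit 2.
    Visit 21.
    At 21: go right to 27.
      27 is a leaf — visit 27.
  Visit 32.
  At 32: go right to 38.
    38 is a leaf — visit 38.
Full in-order sequence: 14, 31, 9, 4, 2, 21, 27, 32, 38.

8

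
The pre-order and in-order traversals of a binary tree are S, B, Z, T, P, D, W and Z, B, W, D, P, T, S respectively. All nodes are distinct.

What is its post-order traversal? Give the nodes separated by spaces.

The first element of pre-order is the root; it splits in-order into left and right subtrees.
Root S: left subtree has 6 nodes {Z, B, W, D, P, T}, right has 0 { }.
  Root B: left subtree has 1 node {Z}, right has 4 {W, D, P, T}.
    Root T: left subtree has 3 nodes {W, D, P}, right has 0 { }.
      Root P: left subtree has 2 nodes {W, D}, right has 0 { }.
        Root D: left subtree has 1 node {W}, right has 0 { }.

Z W D P T B S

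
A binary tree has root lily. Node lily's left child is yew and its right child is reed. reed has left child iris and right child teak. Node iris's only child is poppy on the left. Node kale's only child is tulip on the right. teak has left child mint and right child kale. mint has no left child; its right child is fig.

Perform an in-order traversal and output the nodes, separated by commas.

In-order visits the left subtree, then the node, then the right subtree.
At lily: go left to yew.
  yew is a leaf — visit yew.
Visit lily.
At lily: go right to reed.
  At reed: go left to iris.
    At iris: go left to poppy.
      poppy is a leaf — visit poppy.
    Visit iris.
    At iris: no right child.
  Visit reed.
  At reed: go right to teak.
    At teak: go left to mint.
      At mint: no left child.
      Visit mint.
      At mint: go right to fig.
        fig is a leaf — visit fig.
    Visit teak.
    At teak: go right to kale.
      At kale: no left child.
      Visit kale.
      At kale: go right to tulip.
        tulip is a leaf — visit tulip.

yew, lily, poppy, iris, reed, mint, fig, teak, kale, tulip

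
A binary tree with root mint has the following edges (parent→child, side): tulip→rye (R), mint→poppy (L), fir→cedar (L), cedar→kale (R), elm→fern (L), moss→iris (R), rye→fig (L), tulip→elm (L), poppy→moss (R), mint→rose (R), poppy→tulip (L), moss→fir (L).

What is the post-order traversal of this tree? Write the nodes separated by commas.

fern, elm, fig, rye, tulip, kale, cedar, fir, iris, moss, poppy, rose, mint

Post-order visits the left subtree, then the right subtree, then the node.
At mint: go left to poppy.
  At poppy: go left to tulip.
    At tulip: go left to elm.
      At elm: go left to fern.
        fern is a leaf — visit fern.
      At elm: no right child.
      Visit elm.
    At tulip: go right to rye.
      At rye: go left to fig.
        fig is a leaf — visit fig.
      At rye: no right child.
      Visit rye.
    Visit tulip.
  At poppy: go right to moss.
    At moss: go left to fir.
      At fir: go left to cedar.
        At cedar: no left child.
        At cedar: go right to kale.
          kale is a leaf — visit kale.
        Visit cedar.
      At fir: no right child.
      Visit fir.
    At moss: go right to iris.
      iris is a leaf — visit iris.
    Visit moss.
  Visit poppy.
At mint: go right to rose.
  rose is a leaf — visit rose.
Visit mint.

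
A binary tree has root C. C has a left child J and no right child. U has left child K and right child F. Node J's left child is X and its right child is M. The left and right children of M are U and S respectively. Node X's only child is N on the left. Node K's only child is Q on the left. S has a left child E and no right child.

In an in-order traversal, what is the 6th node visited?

U

In-order visits the left subtree, then the node, then the right subtree.
At C: go left to J.
  At J: go left to X.
    At X: go left to N.
      N is a leaf — visit N.
    Visit X.
    At X: no right child.
  Visit J.
  At J: go right to M.
    At M: go left to U.
      At U: go left to K.
        At K: go left to Q.
          Q is a leaf — visit Q.
        Visit K.
        At K: no right child.
      Visit U.
      At U: go right to F.
        F is a leaf — visit F.
    Visit M.
    At M: go right to S.
      At S: go left to E.
        E is a leaf — visit E.
      Visit S.
      At S: no right child.
Visit C.
At C: no right child.
Full in-order sequence: N, X, J, Q, K, U, F, M, E, S, C.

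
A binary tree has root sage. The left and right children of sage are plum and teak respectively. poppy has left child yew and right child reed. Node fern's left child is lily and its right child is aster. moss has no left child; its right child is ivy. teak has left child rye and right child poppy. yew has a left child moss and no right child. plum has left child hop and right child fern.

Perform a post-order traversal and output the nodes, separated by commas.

hop, lily, aster, fern, plum, rye, ivy, moss, yew, reed, poppy, teak, sage

Post-order visits the left subtree, then the right subtree, then the node.
At sage: go left to plum.
  At plum: go left to hop.
    hop is a leaf — visit hop.
  At plum: go right to fern.
    At fern: go left to lily.
      lily is a leaf — visit lily.
    At fern: go right to aster.
      aster is a leaf — visit aster.
    Visit fern.
  Visit plum.
At sage: go right to teak.
  At teak: go left to rye.
    rye is a leaf — visit rye.
  At teak: go right to poppy.
    At poppy: go left to yew.
      At yew: go left to moss.
        At moss: no left child.
        At moss: go right to ivy.
          ivy is a leaf — visit ivy.
        Visit moss.
      At yew: no right child.
      Visit yew.
    At poppy: go right to reed.
      reed is a leaf — visit reed.
    Visit poppy.
  Visit teak.
Visit sage.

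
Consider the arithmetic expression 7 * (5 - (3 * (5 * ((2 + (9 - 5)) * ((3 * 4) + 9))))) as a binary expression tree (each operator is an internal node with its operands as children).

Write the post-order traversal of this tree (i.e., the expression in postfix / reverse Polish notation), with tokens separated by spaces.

Post-order on an expression tree gives postfix notation: for each operator, emit left operand, right operand, then the operator.

7 5 3 5 2 9 5 - + 3 4 * 9 + * * * - *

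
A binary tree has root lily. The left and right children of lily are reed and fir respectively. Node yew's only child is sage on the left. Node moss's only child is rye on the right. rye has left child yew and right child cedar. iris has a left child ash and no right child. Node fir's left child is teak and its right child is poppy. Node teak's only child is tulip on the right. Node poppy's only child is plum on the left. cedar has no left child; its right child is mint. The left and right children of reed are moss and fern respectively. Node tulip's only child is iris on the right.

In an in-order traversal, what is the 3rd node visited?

yew

In-order visits the left subtree, then the node, then the right subtree.
At lily: go left to reed.
  At reed: go left to moss.
    At moss: no left child.
    Visit moss.
    At moss: go right to rye.
      At rye: go left to yew.
        At yew: go left to sage.
          sage is a leaf — visit sage.
        Visit yew.
        At yew: no right child.
      Visit rye.
      At rye: go right to cedar.
        At cedar: no left child.
        Visit cedar.
        At cedar: go right to mint.
          mint is a leaf — visit mint.
  Visit reed.
  At reed: go right to fern.
    fern is a leaf — visit fern.
Visit lily.
At lily: go right to fir.
  At fir: go left to teak.
    At teak: no left child.
    Visit teak.
    At teak: go right to tulip.
      At tulip: no left child.
      Visit tulip.
      At tulip: go right to iris.
        At iris: go left to ash.
          ash is a leaf — visit ash.
        Visit iris.
        At iris: no right child.
  Visit fir.
  At fir: go right to poppy.
    At poppy: go left to plum.
      plum is a leaf — visit plum.
    Visit poppy.
    At poppy: no right child.
Full in-order sequence: moss, sage, yew, rye, cedar, mint, reed, fern, lily, teak, tulip, ash, iris, fir, plum, poppy.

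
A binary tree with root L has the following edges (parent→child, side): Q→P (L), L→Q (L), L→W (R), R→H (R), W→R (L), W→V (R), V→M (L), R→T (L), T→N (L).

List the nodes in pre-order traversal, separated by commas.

Pre-order visits the node, then its left subtree, then its right subtree.
Visit L.
At L: go left to Q.
  Visit Q.
  At Q: go left to P.
    P is a leaf — visit P.
  At Q: no right child.
At L: go right to W.
  Visit W.
  At W: go left to R.
    Visit R.
    At R: go left to T.
      Visit T.
      At T: go left to N.
        N is a leaf — visit N.
      At T: no right child.
    At R: go right to H.
      H is a leaf — visit H.
  At W: go right to V.
    Visit V.
    At V: go left to M.
      M is a leaf — visit M.
    At V: no right child.

L, Q, P, W, R, T, N, H, V, M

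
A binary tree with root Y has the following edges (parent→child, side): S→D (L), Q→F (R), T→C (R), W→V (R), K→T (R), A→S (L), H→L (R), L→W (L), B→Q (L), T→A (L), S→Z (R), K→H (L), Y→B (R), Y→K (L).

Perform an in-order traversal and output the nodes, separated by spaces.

H W V L K D S Z A T C Y Q F B

In-order visits the left subtree, then the node, then the right subtree.
At Y: go left to K.
  At K: go left to H.
    At H: no left child.
    Visit H.
    At H: go right to L.
      At L: go left to W.
        At W: no left child.
        Visit W.
        At W: go right to V.
          V is a leaf — visit V.
      Visit L.
      At L: no right child.
  Visit K.
  At K: go right to T.
    At T: go left to A.
      At A: go left to S.
        At S: go left to D.
          D is a leaf — visit D.
        Visit S.
        At S: go right to Z.
          Z is a leaf — visit Z.
      Visit A.
      At A: no right child.
    Visit T.
    At T: go right to C.
      C is a leaf — visit C.
Visit Y.
At Y: go right to B.
  At B: go left to Q.
    At Q: no left child.
    Visit Q.
    At Q: go right to F.
      F is a leaf — visit F.
  Visit B.
  At B: no right child.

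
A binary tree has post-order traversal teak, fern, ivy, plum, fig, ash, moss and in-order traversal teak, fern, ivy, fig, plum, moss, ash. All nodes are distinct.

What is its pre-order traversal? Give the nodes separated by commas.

The last element of post-order is the root; it splits in-order into left and right subtrees.
Root moss: left subtree has 5 nodes {teak, fern, ivy, fig, plum}, right has 1 {ash}.
  Root fig: left subtree has 3 nodes {teak, fern, ivy}, right has 1 {plum}.
    Root ivy: left subtree has 2 nodes {teak, fern}, right has 0 { }.
      Root fern: left subtree has 1 node {teak}, right has 0 { }.

moss, fig, ivy, fern, teak, plum, ash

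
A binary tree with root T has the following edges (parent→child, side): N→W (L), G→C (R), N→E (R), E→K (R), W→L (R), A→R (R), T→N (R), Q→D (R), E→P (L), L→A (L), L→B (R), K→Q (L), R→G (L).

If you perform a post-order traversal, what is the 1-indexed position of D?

Post-order visits the left subtree, then the right subtree, then the node.
At T: no left child.
At T: go right to N.
  At N: go left to W.
    At W: no left child.
    At W: go right to L.
      At L: go left to A.
        At A: no left child.
        At A: go right to R.
          At R: go left to G.
            At G: no left child.
            At G: go right to C.
              C is a leaf — visit C.
            Visit G.
          At R: no right child.
          Visit R.
        Visit A.
      At L: go right to B.
        B is a leaf — visit B.
      Visit L.
    Visit W.
  At N: go right to E.
    At E: go left to P.
      P is a leaf — visit P.
    At E: go right to K.
      At K: go left to Q.
        At Q: no left child.
        At Q: go right to D.
          D is a leaf — visit D.
        Visit Q.
      At K: no right child.
      Visit K.
    Visit E.
  Visit N.
Visit T.
Full post-order sequence: C, G, R, A, B, L, W, P, D, Q, K, E, N, T.

9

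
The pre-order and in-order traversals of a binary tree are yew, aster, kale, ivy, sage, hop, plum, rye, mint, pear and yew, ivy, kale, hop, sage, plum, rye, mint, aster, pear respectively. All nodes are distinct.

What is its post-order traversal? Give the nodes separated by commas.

ivy, hop, mint, rye, plum, sage, kale, pear, aster, yew

The first element of pre-order is the root; it splits in-order into left and right subtrees.
Root yew: left subtree has 0 nodes { }, right has 9 {ivy, kale, hop, sage, plum, rye, mint, aster, pear}.
  Root aster: left subtree has 7 nodes {ivy, kale, hop, sage, plum, rye, mint}, right has 1 {pear}.
    Root kale: left subtree has 1 node {ivy}, right has 5 {hop, sage, plum, rye, mint}.
      Root sage: left subtree has 1 node {hop}, right has 3 {plum, rye, mint}.
        Root plum: left subtree has 0 nodes { }, right has 2 {rye, mint}.
          Root rye: left subtree has 0 nodes { }, right has 1 {mint}.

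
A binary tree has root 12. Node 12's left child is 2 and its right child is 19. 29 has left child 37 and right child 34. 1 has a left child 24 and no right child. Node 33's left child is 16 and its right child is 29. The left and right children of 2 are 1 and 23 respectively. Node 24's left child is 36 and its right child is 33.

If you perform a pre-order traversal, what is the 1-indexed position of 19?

Pre-order visits the node, then its left subtree, then its right subtree.
Visit 12.
At 12: go left to 2.
  Visit 2.
  At 2: go left to 1.
    Visit 1.
    At 1: go left to 24.
      Visit 24.
      At 24: go left to 36.
        36 is a leaf — visit 36.
      At 24: go right to 33.
        Visit 33.
        At 33: go left to 16.
          16 is a leaf — visit 16.
        At 33: go right to 29.
          Visit 29.
          At 29: go left to 37.
            37 is a leaf — visit 37.
          At 29: go right to 34.
            34 is a leaf — visit 34.
    At 1: no right child.
  At 2: go right to 23.
    23 is a leaf — visit 23.
At 12: go right to 19.
  19 is a leaf — visit 19.
Full pre-order sequence: 12, 2, 1, 24, 36, 33, 16, 29, 37, 34, 23, 19.

12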